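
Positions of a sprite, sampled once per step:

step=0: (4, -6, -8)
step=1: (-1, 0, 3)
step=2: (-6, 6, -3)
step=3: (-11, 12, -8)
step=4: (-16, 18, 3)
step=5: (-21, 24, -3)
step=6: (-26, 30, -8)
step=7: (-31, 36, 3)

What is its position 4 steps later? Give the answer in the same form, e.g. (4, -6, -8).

(-51, 60, -3)

The first coordinate changes by -5 each step, so at step 11 it is 4 + 11·(-5) = -51.
The second coordinate changes by +6 each step, so at step 11 it is -6 + 11·(6) = 60.
The third coordinate repeats the cycle [-8, 3, -3] with period 3; step 11 mod 3 = 2, giving -3.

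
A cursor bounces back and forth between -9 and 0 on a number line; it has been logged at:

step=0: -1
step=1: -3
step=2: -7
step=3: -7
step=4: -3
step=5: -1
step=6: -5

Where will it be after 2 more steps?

-5

The value travels 4 per step and bounces off the walls at -9 and 0.
  step 7: -5 → -9
  step 8: -9 → -5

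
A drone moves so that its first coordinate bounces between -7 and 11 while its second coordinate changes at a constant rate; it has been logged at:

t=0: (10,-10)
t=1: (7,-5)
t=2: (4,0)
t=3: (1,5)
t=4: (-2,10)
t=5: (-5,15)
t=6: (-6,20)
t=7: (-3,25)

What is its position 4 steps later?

The first coordinate travels 3 per step and bounces off the walls at -7 and 11.
  step 8: -3 → 0
  step 9: 0 → 3
  step 10: 3 → 6
  step 11: 6 → 9
The second coordinate changes by +5 each step: at step 11 it is 45.

(9,45)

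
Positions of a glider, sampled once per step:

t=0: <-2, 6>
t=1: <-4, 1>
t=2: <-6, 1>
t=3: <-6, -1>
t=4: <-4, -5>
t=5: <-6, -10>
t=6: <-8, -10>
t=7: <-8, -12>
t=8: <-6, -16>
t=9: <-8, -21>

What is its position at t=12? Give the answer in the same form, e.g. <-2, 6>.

<-8, -27>

The moves between consecutive positions are <-2, -5>, <-2, +0>, <+0, -2>, <+2, -4>, <-2, -5>, <-2, +0>, <+0, -2>, <+2, -4>, <-2, -5>; they repeat the 4-cycle [<-2, -5>, <-2, +0>, <+0, -2>, <+2, -4>].
step 10: apply <-2, +0> → <-10, -21>
step 11: apply <+0, -2> → <-10, -23>
step 12: apply <+2, -4> → <-8, -27>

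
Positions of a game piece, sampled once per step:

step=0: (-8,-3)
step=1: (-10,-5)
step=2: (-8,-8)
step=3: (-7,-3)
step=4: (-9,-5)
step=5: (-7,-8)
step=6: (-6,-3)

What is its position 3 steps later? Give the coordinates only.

(-5,-3)

Step-to-step displacements: (-2,-2), (+2,-3), (+1,+5), (-2,-2), (+2,-3), (+1,+5) — a repeating cycle of length 3.
step 7: apply (-2,-2) → (-8,-5)
step 8: apply (+2,-3) → (-6,-8)
step 9: apply (+1,+5) → (-5,-3)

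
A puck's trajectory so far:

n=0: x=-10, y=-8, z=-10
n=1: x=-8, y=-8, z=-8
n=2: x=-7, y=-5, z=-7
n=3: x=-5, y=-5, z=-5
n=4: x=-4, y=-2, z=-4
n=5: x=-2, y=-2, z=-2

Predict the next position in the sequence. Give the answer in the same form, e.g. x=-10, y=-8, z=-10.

Step-to-step displacements: (+2, +0, +2), (+1, +3, +1), (+2, +0, +2), (+1, +3, +1), (+2, +0, +2) — a repeating cycle of length 2.
step 6: apply (+1, +3, +1) → x=-1, y=1, z=-1

x=-1, y=1, z=-1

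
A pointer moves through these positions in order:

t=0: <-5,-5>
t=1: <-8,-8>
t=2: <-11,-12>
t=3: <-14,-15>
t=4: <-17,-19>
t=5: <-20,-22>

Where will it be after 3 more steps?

Step-to-step displacements: <-3,-3>, <-3,-4>, <-3,-3>, <-3,-4>, <-3,-3> — a repeating cycle of length 2.
step 6: apply <-3,-4> → <-23,-26>
step 7: apply <-3,-3> → <-26,-29>
step 8: apply <-3,-4> → <-29,-33>

<-29,-33>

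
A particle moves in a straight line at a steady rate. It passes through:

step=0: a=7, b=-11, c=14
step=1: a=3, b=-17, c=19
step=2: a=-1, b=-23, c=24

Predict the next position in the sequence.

Each step adds (-4,-6,+5) to the position.
step 3: a=-1, b=-23, c=24 + (-4,-6,+5) → a=-5, b=-29, c=29

a=-5, b=-29, c=29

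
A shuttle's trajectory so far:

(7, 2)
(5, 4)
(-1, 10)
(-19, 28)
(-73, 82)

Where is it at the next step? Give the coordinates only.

Consecutive displacements (-2, +2), (-6, +6), (-18, +18), (-54, +54) scale by a factor of 3 each step.
step 5: (-73, 82) + (-162, +162) → (-235, 244)

(-235, 244)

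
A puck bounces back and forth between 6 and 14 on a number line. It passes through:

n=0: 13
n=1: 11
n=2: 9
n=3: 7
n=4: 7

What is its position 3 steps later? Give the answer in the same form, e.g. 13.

13

The value reflects between 6 and 14, moving 2 per step.
  step 5: 7 → 9
  step 6: 9 → 11
  step 7: 11 → 13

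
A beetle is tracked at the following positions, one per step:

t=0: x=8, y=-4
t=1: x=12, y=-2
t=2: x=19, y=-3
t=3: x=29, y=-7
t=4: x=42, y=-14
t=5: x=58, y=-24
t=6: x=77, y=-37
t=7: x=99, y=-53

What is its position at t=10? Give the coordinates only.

x=183, y=-119

First differences are (+4, +2), (+7, -1), (+10, -4), (+13, -7), (+16, -10), (+19, -13), (+22, -16); their common second difference is (+3, -3) (constant acceleration).
step 8: x=99, y=-53 + (+25, -19) → x=124, y=-72
step 9: x=124, y=-72 + (+28, -22) → x=152, y=-94
step 10: x=152, y=-94 + (+31, -25) → x=183, y=-119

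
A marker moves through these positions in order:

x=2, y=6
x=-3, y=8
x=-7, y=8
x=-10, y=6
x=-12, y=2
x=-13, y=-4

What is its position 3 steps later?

Successive displacements: (-5, +2), (-4, +0), (-3, -2), (-2, -4), (-1, -6) — each changes by (+1, -2).
step 6: x=-13, y=-4 + (+0, -8) → x=-13, y=-12
step 7: x=-13, y=-12 + (+1, -10) → x=-12, y=-22
step 8: x=-12, y=-22 + (+2, -12) → x=-10, y=-34

x=-10, y=-34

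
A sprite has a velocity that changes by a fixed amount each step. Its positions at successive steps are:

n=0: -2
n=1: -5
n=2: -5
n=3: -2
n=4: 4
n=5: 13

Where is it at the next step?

25

Successive displacements: -3, +0, +3, +6, +9 — each changes by +3.
step 6: 13 + 12 → 25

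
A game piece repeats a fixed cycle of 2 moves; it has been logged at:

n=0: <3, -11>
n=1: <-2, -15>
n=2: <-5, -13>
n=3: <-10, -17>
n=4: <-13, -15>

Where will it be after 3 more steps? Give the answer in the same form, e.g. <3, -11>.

Differencing gives <-5, -4>, <-3, +2>, <-5, -4>, <-3, +2>. This is the pattern <-5, -4>, <-3, +2> repeated.
step 5: apply <-5, -4> → <-18, -19>
step 6: apply <-3, +2> → <-21, -17>
step 7: apply <-5, -4> → <-26, -21>

<-26, -21>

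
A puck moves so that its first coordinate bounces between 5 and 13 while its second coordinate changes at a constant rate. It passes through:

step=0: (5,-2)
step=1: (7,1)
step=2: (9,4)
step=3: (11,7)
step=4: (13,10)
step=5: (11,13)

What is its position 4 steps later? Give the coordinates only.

(7,25)

The first coordinate reflects between 5 and 13, moving 2 per step.
  step 6: 11 → 9
  step 7: 9 → 7
  step 8: 7 → 5
  step 9: 5 → 7
The second coordinate changes by +3 each step: at step 9 it is 25.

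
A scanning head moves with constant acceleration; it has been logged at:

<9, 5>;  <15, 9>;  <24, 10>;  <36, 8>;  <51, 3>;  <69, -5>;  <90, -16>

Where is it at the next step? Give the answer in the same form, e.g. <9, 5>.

Taking differences between consecutive positions: <+6, +4>, <+9, +1>, <+12, -2>, <+15, -5>, <+18, -8>, <+21, -11>. These grow by <+3, -3> each step.
step 7: <90, -16> + <+24, -14> → <114, -30>

<114, -30>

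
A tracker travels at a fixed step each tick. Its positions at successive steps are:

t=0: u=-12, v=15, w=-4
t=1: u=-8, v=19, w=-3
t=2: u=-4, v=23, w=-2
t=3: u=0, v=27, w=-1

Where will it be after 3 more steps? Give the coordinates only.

Each step adds (+4, +4, +1) to the position.
step 4: u=0, v=27, w=-1 + (+4, +4, +1) → u=4, v=31, w=0
step 5: u=4, v=31, w=0 + (+4, +4, +1) → u=8, v=35, w=1
step 6: u=8, v=35, w=1 + (+4, +4, +1) → u=12, v=39, w=2

u=12, v=39, w=2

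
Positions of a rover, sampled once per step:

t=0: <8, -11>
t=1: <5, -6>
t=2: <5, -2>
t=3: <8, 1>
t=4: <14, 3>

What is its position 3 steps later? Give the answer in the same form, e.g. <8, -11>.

<50, 3>

Successive displacements: <-3, +5>, <+0, +4>, <+3, +3>, <+6, +2> — each changes by <+3, -1>.
step 5: <14, 3> + <+9, +1> → <23, 4>
step 6: <23, 4> + <+12, +0> → <35, 4>
step 7: <35, 4> + <+15, -1> → <50, 3>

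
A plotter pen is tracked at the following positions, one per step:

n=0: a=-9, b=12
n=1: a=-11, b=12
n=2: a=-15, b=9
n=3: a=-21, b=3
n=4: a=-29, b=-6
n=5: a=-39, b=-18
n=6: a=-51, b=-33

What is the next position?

Successive displacements: (-2,+0), (-4,-3), (-6,-6), (-8,-9), (-10,-12), (-12,-15) — each changes by (-2,-3).
step 7: a=-51, b=-33 + (-14,-18) → a=-65, b=-51

a=-65, b=-51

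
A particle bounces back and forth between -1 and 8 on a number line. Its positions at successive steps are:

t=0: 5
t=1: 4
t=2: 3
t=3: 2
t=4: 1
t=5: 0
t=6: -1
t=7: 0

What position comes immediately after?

The value reflects between -1 and 8, moving 1 per step.
  step 8: 0 → 1

1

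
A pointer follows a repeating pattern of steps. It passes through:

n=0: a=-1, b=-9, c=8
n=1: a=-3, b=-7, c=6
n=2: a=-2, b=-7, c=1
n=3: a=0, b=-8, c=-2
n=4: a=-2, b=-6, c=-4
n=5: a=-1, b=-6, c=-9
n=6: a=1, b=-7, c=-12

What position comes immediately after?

a=-1, b=-5, c=-14

Step-to-step displacements: (-2, +2, -2), (+1, +0, -5), (+2, -1, -3), (-2, +2, -2), (+1, +0, -5), (+2, -1, -3) — a repeating cycle of length 3.
step 7: apply (-2, +2, -2) → a=-1, b=-5, c=-14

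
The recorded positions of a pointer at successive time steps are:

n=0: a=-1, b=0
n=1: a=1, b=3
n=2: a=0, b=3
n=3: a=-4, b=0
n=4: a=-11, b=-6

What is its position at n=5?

a=-21, b=-15

First differences are (+2, +3), (-1, +0), (-4, -3), (-7, -6); their common second difference is (-3, -3) (constant acceleration).
step 5: a=-11, b=-6 + (-10, -9) → a=-21, b=-15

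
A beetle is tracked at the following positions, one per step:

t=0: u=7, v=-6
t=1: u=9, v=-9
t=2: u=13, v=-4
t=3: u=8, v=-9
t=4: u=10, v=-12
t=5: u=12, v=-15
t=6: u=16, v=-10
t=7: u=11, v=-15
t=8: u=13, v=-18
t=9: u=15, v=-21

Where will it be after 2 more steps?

u=14, v=-21

Differencing gives (+2,-3), (+4,+5), (-5,-5), (+2,-3), (+2,-3), (+4,+5), (-5,-5), (+2,-3), (+2,-3). This is the pattern (+2,-3), (+4,+5), (-5,-5), (+2,-3) repeated.
step 10: apply (+4,+5) → u=19, v=-16
step 11: apply (-5,-5) → u=14, v=-21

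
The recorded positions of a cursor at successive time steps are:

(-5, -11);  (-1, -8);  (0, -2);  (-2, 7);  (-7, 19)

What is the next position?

First differences are (+4, +3), (+1, +6), (-2, +9), (-5, +12); their common second difference is (-3, +3) (constant acceleration).
step 5: (-7, 19) + (-8, +15) → (-15, 34)

(-15, 34)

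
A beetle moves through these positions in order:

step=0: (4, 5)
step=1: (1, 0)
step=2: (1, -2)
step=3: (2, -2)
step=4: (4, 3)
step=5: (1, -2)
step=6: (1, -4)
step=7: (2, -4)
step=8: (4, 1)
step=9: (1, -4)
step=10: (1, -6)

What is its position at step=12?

(4, -1)

Step-to-step displacements: (-3, -5), (+0, -2), (+1, +0), (+2, +5), (-3, -5), (+0, -2), (+1, +0), (+2, +5), (-3, -5), (+0, -2) — a repeating cycle of length 4.
step 11: apply (+1, +0) → (2, -6)
step 12: apply (+2, +5) → (4, -1)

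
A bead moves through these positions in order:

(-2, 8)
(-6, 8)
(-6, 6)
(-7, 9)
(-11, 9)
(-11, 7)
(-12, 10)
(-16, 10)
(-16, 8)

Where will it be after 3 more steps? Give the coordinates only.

The moves between consecutive positions are (-4, +0), (+0, -2), (-1, +3), (-4, +0), (+0, -2), (-1, +3), (-4, +0), (+0, -2); they repeat the 3-cycle [(-4, +0), (+0, -2), (-1, +3)].
step 9: apply (-1, +3) → (-17, 11)
step 10: apply (-4, +0) → (-21, 11)
step 11: apply (+0, -2) → (-21, 9)

(-21, 9)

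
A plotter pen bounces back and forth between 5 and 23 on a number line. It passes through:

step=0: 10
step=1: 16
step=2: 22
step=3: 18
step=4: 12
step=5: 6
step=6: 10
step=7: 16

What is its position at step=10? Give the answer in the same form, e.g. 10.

12

The value reflects between 5 and 23, moving 6 per step.
  step 8: 16 → 22
  step 9: 22 → 18
  step 10: 18 → 12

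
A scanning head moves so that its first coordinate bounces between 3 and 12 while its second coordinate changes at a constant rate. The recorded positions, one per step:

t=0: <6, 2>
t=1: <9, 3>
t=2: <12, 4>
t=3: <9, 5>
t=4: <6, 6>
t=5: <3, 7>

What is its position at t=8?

<12, 10>

The first coordinate reflects between 3 and 12, moving 3 per step.
  step 6: 3 → 6
  step 7: 6 → 9
  step 8: 9 → 12
The second coordinate changes by +1 each step: at step 8 it is 10.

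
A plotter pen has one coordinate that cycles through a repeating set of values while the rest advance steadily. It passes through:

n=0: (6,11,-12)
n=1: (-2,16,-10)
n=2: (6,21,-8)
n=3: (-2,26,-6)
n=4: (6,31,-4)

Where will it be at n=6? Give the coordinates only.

First: cycles through 6, -2 every 2 steps. Step 6 lands at position 0 of the cycle → 6.
Second: linear, +5 per step → 41 at step 6.
Third: linear, +2 per step → 0 at step 6.

(6,41,0)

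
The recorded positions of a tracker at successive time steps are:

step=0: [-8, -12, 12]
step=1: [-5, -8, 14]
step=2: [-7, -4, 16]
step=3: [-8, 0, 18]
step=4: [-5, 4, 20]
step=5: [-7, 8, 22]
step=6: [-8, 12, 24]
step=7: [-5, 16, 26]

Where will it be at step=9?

The first coordinate repeats the cycle [-8, -5, -7] with period 3; step 9 mod 3 = 0, giving -8.
The second coordinate changes by +4 each step, so at step 9 it is -12 + 9·(4) = 24.
The third coordinate changes by +2 each step, so at step 9 it is 12 + 9·(2) = 30.

[-8, 24, 30]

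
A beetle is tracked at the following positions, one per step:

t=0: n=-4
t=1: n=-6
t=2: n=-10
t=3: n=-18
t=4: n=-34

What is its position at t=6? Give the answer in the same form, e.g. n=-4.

Consecutive displacements -2, -4, -8, -16 scale by a factor of 2 each step.
step 5: -34 − 32 → n=-66
step 6: -66 − 64 → n=-130

n=-130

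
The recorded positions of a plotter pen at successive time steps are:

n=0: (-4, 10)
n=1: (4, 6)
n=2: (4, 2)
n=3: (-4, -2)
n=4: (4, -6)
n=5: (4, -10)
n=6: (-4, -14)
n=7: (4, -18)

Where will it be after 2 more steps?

(-4, -26)

First: cycles through -4, 4, 4 every 3 steps. Step 9 lands at position 0 of the cycle → -4.
Second: linear, -4 per step → -26 at step 9.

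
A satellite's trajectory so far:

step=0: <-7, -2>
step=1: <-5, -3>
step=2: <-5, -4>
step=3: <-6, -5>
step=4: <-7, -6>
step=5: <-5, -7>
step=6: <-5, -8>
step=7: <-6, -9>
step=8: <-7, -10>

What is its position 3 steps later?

<-6, -13>

The first coordinate repeats the cycle [-7, -5, -5, -6] with period 4; step 11 mod 4 = 3, giving -6.
The second coordinate changes by -1 each step, so at step 11 it is -2 + 11·(-1) = -13.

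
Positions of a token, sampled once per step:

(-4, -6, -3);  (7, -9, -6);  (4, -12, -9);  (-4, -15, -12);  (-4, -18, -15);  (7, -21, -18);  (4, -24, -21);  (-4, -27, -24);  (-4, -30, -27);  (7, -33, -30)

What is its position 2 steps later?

The first coordinate repeats the cycle [-4, 7, 4, -4] with period 4; step 11 mod 4 = 3, giving -4.
The second coordinate changes by -3 each step, so at step 11 it is -6 + 11·(-3) = -39.
The third coordinate changes by -3 each step, so at step 11 it is -3 + 11·(-3) = -36.

(-4, -39, -36)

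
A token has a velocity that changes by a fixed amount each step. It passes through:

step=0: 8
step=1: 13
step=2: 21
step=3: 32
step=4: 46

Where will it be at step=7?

106

First differences are +5, +8, +11, +14; their common second difference is +3 (constant acceleration).
step 5: 46 + 17 → 63
step 6: 63 + 20 → 83
step 7: 83 + 23 → 106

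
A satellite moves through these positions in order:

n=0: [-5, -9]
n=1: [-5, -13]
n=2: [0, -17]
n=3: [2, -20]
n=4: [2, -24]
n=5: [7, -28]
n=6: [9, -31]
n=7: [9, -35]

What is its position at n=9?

The moves between consecutive positions are [+0, -4], [+5, -4], [+2, -3], [+0, -4], [+5, -4], [+2, -3], [+0, -4]; they repeat the 3-cycle [[+0, -4], [+5, -4], [+2, -3]].
step 8: apply [+5, -4] → [14, -39]
step 9: apply [+2, -3] → [16, -42]

[16, -42]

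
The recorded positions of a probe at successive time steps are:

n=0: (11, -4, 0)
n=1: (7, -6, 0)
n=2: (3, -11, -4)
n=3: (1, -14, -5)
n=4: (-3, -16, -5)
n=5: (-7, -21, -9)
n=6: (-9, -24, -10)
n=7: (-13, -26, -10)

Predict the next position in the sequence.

Step-to-step displacements: (-4, -2, +0), (-4, -5, -4), (-2, -3, -1), (-4, -2, +0), (-4, -5, -4), (-2, -3, -1), (-4, -2, +0) — a repeating cycle of length 3.
step 8: apply (-4, -5, -4) → (-17, -31, -14)

(-17, -31, -14)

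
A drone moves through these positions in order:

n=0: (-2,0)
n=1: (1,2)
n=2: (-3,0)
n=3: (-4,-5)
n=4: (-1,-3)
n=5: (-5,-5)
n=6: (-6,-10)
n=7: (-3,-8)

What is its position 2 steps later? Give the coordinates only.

Differencing gives (+3,+2), (-4,-2), (-1,-5), (+3,+2), (-4,-2), (-1,-5), (+3,+2). This is the pattern (+3,+2), (-4,-2), (-1,-5) repeated.
step 8: apply (-4,-2) → (-7,-10)
step 9: apply (-1,-5) → (-8,-15)

(-8,-15)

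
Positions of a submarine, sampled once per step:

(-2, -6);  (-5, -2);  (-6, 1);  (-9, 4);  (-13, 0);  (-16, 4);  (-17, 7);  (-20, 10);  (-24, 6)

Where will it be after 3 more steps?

(-31, 16)

Step-to-step displacements: (-3, +4), (-1, +3), (-3, +3), (-4, -4), (-3, +4), (-1, +3), (-3, +3), (-4, -4) — a repeating cycle of length 4.
step 9: apply (-3, +4) → (-27, 10)
step 10: apply (-1, +3) → (-28, 13)
step 11: apply (-3, +3) → (-31, 16)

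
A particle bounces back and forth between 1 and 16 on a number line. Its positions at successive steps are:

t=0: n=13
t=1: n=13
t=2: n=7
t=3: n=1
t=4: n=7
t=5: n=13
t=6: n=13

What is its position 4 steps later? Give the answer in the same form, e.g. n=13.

n=13

The value reflects between 1 and 16, moving 6 per step.
  step 7: 13 → 7
  step 8: 7 → 1
  step 9: 1 → 7
  step 10: 7 → 13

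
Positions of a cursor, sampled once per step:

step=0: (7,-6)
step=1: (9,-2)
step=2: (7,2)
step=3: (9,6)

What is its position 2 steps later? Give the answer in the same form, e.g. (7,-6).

The first coordinate repeats the cycle [7, 9] with period 2; step 5 mod 2 = 1, giving 9.
The second coordinate changes by +4 each step, so at step 5 it is -6 + 5·(4) = 14.

(9,14)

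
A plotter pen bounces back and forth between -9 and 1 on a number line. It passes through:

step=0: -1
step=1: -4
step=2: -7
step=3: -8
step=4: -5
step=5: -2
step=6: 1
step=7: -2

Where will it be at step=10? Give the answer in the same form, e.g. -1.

-7

The value reflects between -9 and 1, moving 3 per step.
  step 8: -2 → -5
  step 9: -5 → -8
  step 10: -8 → -7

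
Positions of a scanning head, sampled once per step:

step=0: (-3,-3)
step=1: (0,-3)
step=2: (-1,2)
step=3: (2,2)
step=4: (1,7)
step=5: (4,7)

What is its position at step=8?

(5,17)

Differencing gives (+3,+0), (-1,+5), (+3,+0), (-1,+5), (+3,+0). This is the pattern (+3,+0), (-1,+5) repeated.
step 6: apply (-1,+5) → (3,12)
step 7: apply (+3,+0) → (6,12)
step 8: apply (-1,+5) → (5,17)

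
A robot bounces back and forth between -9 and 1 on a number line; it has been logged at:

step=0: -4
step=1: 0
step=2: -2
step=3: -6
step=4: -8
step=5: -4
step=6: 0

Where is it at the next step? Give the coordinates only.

The value reflects between -9 and 1, moving 4 per step.
  step 7: 0 → -2

-2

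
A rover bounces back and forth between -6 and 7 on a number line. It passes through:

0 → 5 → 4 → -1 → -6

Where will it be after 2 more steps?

The value reflects between -6 and 7, moving 5 per step.
  step 5: -6 → -1
  step 6: -1 → 4

4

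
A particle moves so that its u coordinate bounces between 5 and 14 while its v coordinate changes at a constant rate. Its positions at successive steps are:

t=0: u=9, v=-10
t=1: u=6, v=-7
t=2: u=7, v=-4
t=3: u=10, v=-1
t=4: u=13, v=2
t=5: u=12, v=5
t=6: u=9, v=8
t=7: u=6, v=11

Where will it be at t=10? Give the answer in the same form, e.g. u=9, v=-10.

The u coordinate travels 3 per step and bounces off the walls at 5 and 14.
  step 8: 6 → 7
  step 9: 7 → 10
  step 10: 10 → 13
The v coordinate changes by +3 each step: at step 10 it is 20.

u=13, v=20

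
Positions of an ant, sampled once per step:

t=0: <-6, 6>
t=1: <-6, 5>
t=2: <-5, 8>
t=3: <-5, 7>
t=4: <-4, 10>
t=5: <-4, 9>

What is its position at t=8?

<-2, 14>

The moves between consecutive positions are <+0, -1>, <+1, +3>, <+0, -1>, <+1, +3>, <+0, -1>; they repeat the 2-cycle [<+0, -1>, <+1, +3>].
step 6: apply <+1, +3> → <-3, 12>
step 7: apply <+0, -1> → <-3, 11>
step 8: apply <+1, +3> → <-2, 14>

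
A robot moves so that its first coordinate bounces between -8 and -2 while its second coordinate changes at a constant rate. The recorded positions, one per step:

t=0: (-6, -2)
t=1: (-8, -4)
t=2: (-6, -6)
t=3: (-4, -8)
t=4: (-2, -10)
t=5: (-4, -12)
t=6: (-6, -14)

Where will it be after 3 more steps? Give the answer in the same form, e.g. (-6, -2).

The first coordinate travels 2 per step and bounces off the walls at -8 and -2.
  step 7: -6 → -8
  step 8: -8 → -6
  step 9: -6 → -4
The second coordinate changes by -2 each step: at step 9 it is -20.

(-4, -20)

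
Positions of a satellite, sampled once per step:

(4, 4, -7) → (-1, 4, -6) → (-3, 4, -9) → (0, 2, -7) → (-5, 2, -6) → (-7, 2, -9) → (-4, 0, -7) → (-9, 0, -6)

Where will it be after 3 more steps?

(-13, -2, -6)

The moves between consecutive positions are (-5, +0, +1), (-2, +0, -3), (+3, -2, +2), (-5, +0, +1), (-2, +0, -3), (+3, -2, +2), (-5, +0, +1); they repeat the 3-cycle [(-5, +0, +1), (-2, +0, -3), (+3, -2, +2)].
step 8: apply (-2, +0, -3) → (-11, 0, -9)
step 9: apply (+3, -2, +2) → (-8, -2, -7)
step 10: apply (-5, +0, +1) → (-13, -2, -6)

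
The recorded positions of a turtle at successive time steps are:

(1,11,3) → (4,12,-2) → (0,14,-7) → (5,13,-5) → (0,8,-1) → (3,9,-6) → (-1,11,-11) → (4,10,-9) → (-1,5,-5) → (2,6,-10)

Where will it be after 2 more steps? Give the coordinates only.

(3,7,-13)

The moves between consecutive positions are (+3,+1,-5), (-4,+2,-5), (+5,-1,+2), (-5,-5,+4), (+3,+1,-5), (-4,+2,-5), (+5,-1,+2), (-5,-5,+4), (+3,+1,-5); they repeat the 4-cycle [(+3,+1,-5), (-4,+2,-5), (+5,-1,+2), (-5,-5,+4)].
step 10: apply (-4,+2,-5) → (-2,8,-15)
step 11: apply (+5,-1,+2) → (3,7,-13)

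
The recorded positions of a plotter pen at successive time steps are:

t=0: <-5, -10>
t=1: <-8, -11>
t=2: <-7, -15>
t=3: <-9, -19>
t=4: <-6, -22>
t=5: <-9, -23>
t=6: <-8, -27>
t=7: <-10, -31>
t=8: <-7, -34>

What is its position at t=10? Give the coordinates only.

Differencing gives <-3, -1>, <+1, -4>, <-2, -4>, <+3, -3>, <-3, -1>, <+1, -4>, <-2, -4>, <+3, -3>. This is the pattern <-3, -1>, <+1, -4>, <-2, -4>, <+3, -3> repeated.
step 9: apply <-3, -1> → <-10, -35>
step 10: apply <+1, -4> → <-9, -39>

<-9, -39>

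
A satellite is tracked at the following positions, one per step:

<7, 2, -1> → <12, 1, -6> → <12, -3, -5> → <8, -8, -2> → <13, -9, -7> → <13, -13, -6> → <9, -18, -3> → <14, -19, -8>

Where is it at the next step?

<14, -23, -7>

The moves between consecutive positions are <+5, -1, -5>, <+0, -4, +1>, <-4, -5, +3>, <+5, -1, -5>, <+0, -4, +1>, <-4, -5, +3>, <+5, -1, -5>; they repeat the 3-cycle [<+5, -1, -5>, <+0, -4, +1>, <-4, -5, +3>].
step 8: apply <+0, -4, +1> → <14, -23, -7>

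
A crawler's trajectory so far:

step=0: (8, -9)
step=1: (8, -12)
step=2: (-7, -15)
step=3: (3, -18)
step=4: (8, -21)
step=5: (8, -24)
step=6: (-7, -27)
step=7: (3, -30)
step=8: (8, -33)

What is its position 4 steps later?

First: cycles through 8, 8, -7, 3 every 4 steps. Step 12 lands at position 0 of the cycle → 8.
Second: linear, -3 per step → -45 at step 12.

(8, -45)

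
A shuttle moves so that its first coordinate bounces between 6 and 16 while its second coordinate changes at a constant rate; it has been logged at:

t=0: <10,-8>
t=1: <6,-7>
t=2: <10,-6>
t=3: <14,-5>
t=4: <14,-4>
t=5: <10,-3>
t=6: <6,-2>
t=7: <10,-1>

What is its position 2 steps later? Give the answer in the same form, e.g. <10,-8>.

The first coordinate reflects between 6 and 16, moving 4 per step.
  step 8: 10 → 14
  step 9: 14 → 14
The second coordinate changes by +1 each step: at step 9 it is 1.

<14,1>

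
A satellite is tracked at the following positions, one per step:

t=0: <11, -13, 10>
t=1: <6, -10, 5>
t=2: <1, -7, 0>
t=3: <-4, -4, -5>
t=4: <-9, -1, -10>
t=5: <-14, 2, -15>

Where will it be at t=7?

<-24, 8, -25>

Constant displacement of <-5, +3, -5> per step.
step 6: <-14, 2, -15> + <-5, +3, -5> → <-19, 5, -20>
step 7: <-19, 5, -20> + <-5, +3, -5> → <-24, 8, -25>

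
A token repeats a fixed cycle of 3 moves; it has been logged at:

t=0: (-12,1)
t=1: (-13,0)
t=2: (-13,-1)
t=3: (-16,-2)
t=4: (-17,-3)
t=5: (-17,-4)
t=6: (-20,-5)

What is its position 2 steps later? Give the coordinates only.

Step-to-step displacements: (-1,-1), (+0,-1), (-3,-1), (-1,-1), (+0,-1), (-3,-1) — a repeating cycle of length 3.
step 7: apply (-1,-1) → (-21,-6)
step 8: apply (+0,-1) → (-21,-7)

(-21,-7)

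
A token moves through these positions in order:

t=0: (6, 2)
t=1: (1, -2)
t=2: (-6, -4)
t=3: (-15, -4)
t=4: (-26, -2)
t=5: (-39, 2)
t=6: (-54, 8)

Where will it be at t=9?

(-111, 38)

Taking differences between consecutive positions: (-5, -4), (-7, -2), (-9, +0), (-11, +2), (-13, +4), (-15, +6). These grow by (-2, +2) each step.
step 7: (-54, 8) + (-17, +8) → (-71, 16)
step 8: (-71, 16) + (-19, +10) → (-90, 26)
step 9: (-90, 26) + (-21, +12) → (-111, 38)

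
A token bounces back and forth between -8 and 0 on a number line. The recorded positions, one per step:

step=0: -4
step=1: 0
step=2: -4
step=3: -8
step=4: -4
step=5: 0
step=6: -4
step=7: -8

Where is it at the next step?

The value travels 4 per step and bounces off the walls at -8 and 0.
  step 8: -8 → -4

-4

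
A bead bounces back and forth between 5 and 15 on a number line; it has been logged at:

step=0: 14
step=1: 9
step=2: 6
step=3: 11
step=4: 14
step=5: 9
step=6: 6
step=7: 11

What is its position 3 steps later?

The value travels 5 per step and bounces off the walls at 5 and 15.
  step 8: 11 → 14
  step 9: 14 → 9
  step 10: 9 → 6

6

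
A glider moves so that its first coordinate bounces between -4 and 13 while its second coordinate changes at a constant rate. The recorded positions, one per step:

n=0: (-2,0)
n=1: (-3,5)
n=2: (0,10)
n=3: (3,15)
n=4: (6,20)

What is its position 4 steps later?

The first coordinate reflects between -4 and 13, moving 3 per step.
  step 5: 6 → 9
  step 6: 9 → 12
  step 7: 12 → 11
  step 8: 11 → 8
The second coordinate changes by +5 each step: at step 8 it is 40.

(8,40)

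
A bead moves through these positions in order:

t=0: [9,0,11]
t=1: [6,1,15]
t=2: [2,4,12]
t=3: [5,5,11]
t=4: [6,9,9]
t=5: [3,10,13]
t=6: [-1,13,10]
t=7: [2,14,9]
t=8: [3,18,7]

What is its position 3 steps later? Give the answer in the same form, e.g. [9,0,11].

Differencing gives [-3,+1,+4], [-4,+3,-3], [+3,+1,-1], [+1,+4,-2], [-3,+1,+4], [-4,+3,-3], [+3,+1,-1], [+1,+4,-2]. This is the pattern [-3,+1,+4], [-4,+3,-3], [+3,+1,-1], [+1,+4,-2] repeated.
step 9: apply [-3,+1,+4] → [0,19,11]
step 10: apply [-4,+3,-3] → [-4,22,8]
step 11: apply [+3,+1,-1] → [-1,23,7]

[-1,23,7]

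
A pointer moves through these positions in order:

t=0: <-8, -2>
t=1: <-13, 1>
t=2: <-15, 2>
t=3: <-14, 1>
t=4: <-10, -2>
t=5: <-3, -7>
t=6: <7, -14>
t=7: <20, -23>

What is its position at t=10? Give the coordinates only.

<77, -62>

Successive displacements: <-5, +3>, <-2, +1>, <+1, -1>, <+4, -3>, <+7, -5>, <+10, -7>, <+13, -9> — each changes by <+3, -2>.
step 8: <20, -23> + <+16, -11> → <36, -34>
step 9: <36, -34> + <+19, -13> → <55, -47>
step 10: <55, -47> + <+22, -15> → <77, -62>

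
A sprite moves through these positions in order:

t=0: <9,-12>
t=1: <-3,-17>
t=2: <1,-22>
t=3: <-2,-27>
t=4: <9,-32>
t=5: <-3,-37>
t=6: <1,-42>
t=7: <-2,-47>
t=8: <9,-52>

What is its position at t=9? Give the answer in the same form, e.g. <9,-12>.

<-3,-57>

First: cycles through 9, -3, 1, -2 every 4 steps. Step 9 lands at position 1 of the cycle → -3.
Second: linear, -5 per step → -57 at step 9.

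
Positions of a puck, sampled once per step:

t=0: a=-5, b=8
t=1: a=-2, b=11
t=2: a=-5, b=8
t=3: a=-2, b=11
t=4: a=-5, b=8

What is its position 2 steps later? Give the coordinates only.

Consecutive displacements (+3, +3), (-3, -3), (+3, +3), (-3, -3) scale by a factor of -1 each step.
step 5: a=-5, b=8 + (+3, +3) → a=-2, b=11
step 6: a=-2, b=11 + (-3, -3) → a=-5, b=8

a=-5, b=8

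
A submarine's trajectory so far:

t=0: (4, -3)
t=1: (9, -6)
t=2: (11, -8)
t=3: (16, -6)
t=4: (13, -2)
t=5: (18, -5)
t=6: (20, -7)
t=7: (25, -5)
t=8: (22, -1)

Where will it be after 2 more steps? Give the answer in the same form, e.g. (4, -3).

The moves between consecutive positions are (+5, -3), (+2, -2), (+5, +2), (-3, +4), (+5, -3), (+2, -2), (+5, +2), (-3, +4); they repeat the 4-cycle [(+5, -3), (+2, -2), (+5, +2), (-3, +4)].
step 9: apply (+5, -3) → (27, -4)
step 10: apply (+2, -2) → (29, -6)

(29, -6)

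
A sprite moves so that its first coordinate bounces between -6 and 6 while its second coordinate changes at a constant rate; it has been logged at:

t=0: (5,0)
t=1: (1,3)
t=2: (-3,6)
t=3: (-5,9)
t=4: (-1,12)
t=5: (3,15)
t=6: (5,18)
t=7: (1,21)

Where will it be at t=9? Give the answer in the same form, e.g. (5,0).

The first coordinate reflects between -6 and 6, moving 4 per step.
  step 8: 1 → -3
  step 9: -3 → -5
The second coordinate changes by +3 each step: at step 9 it is 27.

(-5,27)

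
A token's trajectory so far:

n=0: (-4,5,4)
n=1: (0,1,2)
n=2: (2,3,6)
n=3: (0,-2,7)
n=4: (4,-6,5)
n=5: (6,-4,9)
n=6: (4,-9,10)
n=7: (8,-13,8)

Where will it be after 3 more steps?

(12,-20,11)

The moves between consecutive positions are (+4,-4,-2), (+2,+2,+4), (-2,-5,+1), (+4,-4,-2), (+2,+2,+4), (-2,-5,+1), (+4,-4,-2); they repeat the 3-cycle [(+4,-4,-2), (+2,+2,+4), (-2,-5,+1)].
step 8: apply (+2,+2,+4) → (10,-11,12)
step 9: apply (-2,-5,+1) → (8,-16,13)
step 10: apply (+4,-4,-2) → (12,-20,11)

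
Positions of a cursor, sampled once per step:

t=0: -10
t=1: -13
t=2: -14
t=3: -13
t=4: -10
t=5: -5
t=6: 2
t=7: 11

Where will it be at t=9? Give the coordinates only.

Taking differences between consecutive positions: -3, -1, +1, +3, +5, +7, +9. These grow by +2 each step.
step 8: 11 + 11 → 22
step 9: 22 + 13 → 35

35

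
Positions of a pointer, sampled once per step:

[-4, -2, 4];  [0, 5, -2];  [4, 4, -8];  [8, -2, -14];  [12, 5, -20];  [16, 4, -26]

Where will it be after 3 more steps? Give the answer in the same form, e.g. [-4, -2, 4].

First: linear, +4 per step → 28 at step 8.
Second: cycles through -2, 5, 4 every 3 steps. Step 8 lands at position 2 of the cycle → 4.
Third: linear, -6 per step → -44 at step 8.

[28, 4, -44]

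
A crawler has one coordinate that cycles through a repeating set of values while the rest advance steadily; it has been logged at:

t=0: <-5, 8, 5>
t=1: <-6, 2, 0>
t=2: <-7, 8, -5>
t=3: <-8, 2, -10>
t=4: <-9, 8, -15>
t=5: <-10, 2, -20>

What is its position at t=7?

First: linear, -1 per step → -12 at step 7.
Second: cycles through 8, 2 every 2 steps. Step 7 lands at position 1 of the cycle → 2.
Third: linear, -5 per step → -30 at step 7.

<-12, 2, -30>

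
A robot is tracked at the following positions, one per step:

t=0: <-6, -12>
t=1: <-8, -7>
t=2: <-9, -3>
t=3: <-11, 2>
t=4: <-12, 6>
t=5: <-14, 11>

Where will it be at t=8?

Step-to-step displacements: <-2, +5>, <-1, +4>, <-2, +5>, <-1, +4>, <-2, +5> — a repeating cycle of length 2.
step 6: apply <-1, +4> → <-15, 15>
step 7: apply <-2, +5> → <-17, 20>
step 8: apply <-1, +4> → <-18, 24>

<-18, 24>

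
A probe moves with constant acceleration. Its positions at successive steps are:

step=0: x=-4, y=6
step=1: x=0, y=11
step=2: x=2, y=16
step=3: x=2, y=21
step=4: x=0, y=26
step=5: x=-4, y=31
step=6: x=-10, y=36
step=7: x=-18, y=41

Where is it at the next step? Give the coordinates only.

Taking differences between consecutive positions: (+4, +5), (+2, +5), (+0, +5), (-2, +5), (-4, +5), (-6, +5), (-8, +5). These grow by (-2, +0) each step.
step 8: x=-18, y=41 + (-10, +5) → x=-28, y=46

x=-28, y=46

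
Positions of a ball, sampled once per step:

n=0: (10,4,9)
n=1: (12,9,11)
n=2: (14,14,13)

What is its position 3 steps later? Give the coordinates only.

(20,29,19)

Each step adds (+2,+5,+2) to the position.
step 3: (14,14,13) + (+2,+5,+2) → (16,19,15)
step 4: (16,19,15) + (+2,+5,+2) → (18,24,17)
step 5: (18,24,17) + (+2,+5,+2) → (20,29,19)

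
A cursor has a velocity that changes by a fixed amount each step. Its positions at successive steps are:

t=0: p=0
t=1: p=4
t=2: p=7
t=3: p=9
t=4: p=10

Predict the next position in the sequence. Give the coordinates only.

Taking differences between consecutive positions: +4, +3, +2, +1. These grow by -1 each step.
step 5: 10 + 0 → p=10

p=10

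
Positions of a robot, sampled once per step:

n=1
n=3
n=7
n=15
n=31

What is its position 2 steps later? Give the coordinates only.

n=127

Consecutive displacements +2, +4, +8, +16 scale by a factor of 2 each step.
step 5: 31 + 32 → n=63
step 6: 63 + 64 → n=127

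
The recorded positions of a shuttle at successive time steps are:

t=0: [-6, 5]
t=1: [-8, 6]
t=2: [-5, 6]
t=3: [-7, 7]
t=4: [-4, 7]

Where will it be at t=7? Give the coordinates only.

[-5, 9]

Differencing gives [-2, +1], [+3, +0], [-2, +1], [+3, +0]. This is the pattern [-2, +1], [+3, +0] repeated.
step 5: apply [-2, +1] → [-6, 8]
step 6: apply [+3, +0] → [-3, 8]
step 7: apply [-2, +1] → [-5, 9]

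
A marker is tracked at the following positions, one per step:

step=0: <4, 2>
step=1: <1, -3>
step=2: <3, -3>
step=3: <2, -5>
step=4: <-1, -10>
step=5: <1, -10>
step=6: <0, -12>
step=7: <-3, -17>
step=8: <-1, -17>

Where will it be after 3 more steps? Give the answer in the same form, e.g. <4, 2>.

Step-to-step displacements: <-3, -5>, <+2, +0>, <-1, -2>, <-3, -5>, <+2, +0>, <-1, -2>, <-3, -5>, <+2, +0> — a repeating cycle of length 3.
step 9: apply <-1, -2> → <-2, -19>
step 10: apply <-3, -5> → <-5, -24>
step 11: apply <+2, +0> → <-3, -24>

<-3, -24>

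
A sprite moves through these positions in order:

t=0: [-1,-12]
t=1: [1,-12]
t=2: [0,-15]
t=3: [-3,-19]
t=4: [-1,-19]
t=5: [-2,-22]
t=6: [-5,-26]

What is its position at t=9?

[-7,-33]

Differencing gives [+2,+0], [-1,-3], [-3,-4], [+2,+0], [-1,-3], [-3,-4]. This is the pattern [+2,+0], [-1,-3], [-3,-4] repeated.
step 7: apply [+2,+0] → [-3,-26]
step 8: apply [-1,-3] → [-4,-29]
step 9: apply [-3,-4] → [-7,-33]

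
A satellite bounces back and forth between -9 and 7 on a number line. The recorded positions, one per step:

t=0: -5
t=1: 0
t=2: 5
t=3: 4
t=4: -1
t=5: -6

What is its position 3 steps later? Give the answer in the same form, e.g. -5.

3

The value reflects between -9 and 7, moving 5 per step.
  step 6: -6 → -7
  step 7: -7 → -2
  step 8: -2 → 3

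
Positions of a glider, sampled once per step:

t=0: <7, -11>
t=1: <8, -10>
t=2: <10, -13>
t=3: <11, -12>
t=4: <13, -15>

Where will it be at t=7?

<17, -16>

Step-to-step displacements: <+1, +1>, <+2, -3>, <+1, +1>, <+2, -3> — a repeating cycle of length 2.
step 5: apply <+1, +1> → <14, -14>
step 6: apply <+2, -3> → <16, -17>
step 7: apply <+1, +1> → <17, -16>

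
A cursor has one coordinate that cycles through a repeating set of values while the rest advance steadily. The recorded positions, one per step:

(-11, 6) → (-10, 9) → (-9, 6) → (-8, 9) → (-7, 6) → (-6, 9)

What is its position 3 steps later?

The first coordinate changes by +1 each step, so at step 8 it is -11 + 8·(1) = -3.
The second coordinate repeats the cycle [6, 9] with period 2; step 8 mod 2 = 0, giving 6.

(-3, 6)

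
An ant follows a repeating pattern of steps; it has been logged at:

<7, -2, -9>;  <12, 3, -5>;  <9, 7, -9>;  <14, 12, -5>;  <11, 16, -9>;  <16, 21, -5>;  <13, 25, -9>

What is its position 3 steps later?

The moves between consecutive positions are <+5, +5, +4>, <-3, +4, -4>, <+5, +5, +4>, <-3, +4, -4>, <+5, +5, +4>, <-3, +4, -4>; they repeat the 2-cycle [<+5, +5, +4>, <-3, +4, -4>].
step 7: apply <+5, +5, +4> → <18, 30, -5>
step 8: apply <-3, +4, -4> → <15, 34, -9>
step 9: apply <+5, +5, +4> → <20, 39, -5>

<20, 39, -5>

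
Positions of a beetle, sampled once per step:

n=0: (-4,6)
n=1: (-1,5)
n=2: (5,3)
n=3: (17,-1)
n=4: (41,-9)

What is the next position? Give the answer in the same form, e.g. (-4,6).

(89,-25)

Consecutive displacements (+3,-1), (+6,-2), (+12,-4), (+24,-8) scale by a factor of 2 each step.
step 5: (41,-9) + (+48,-16) → (89,-25)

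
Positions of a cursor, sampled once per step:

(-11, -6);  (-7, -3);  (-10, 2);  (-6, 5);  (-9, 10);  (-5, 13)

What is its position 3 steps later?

(-7, 26)

Step-to-step displacements: (+4, +3), (-3, +5), (+4, +3), (-3, +5), (+4, +3) — a repeating cycle of length 2.
step 6: apply (-3, +5) → (-8, 18)
step 7: apply (+4, +3) → (-4, 21)
step 8: apply (-3, +5) → (-7, 26)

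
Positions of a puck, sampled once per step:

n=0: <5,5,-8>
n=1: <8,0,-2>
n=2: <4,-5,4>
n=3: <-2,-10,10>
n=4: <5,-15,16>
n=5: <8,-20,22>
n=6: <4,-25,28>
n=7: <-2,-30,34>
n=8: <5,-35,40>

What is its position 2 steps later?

First: cycles through 5, 8, 4, -2 every 4 steps. Step 10 lands at position 2 of the cycle → 4.
Second: linear, -5 per step → -45 at step 10.
Third: linear, +6 per step → 52 at step 10.

<4,-45,52>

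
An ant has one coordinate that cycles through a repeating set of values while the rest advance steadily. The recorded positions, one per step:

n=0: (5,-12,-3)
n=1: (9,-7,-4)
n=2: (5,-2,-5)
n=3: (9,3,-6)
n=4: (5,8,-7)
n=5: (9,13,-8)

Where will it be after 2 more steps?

(9,23,-10)

First: cycles through 5, 9 every 2 steps. Step 7 lands at position 1 of the cycle → 9.
Second: linear, +5 per step → 23 at step 7.
Third: linear, -1 per step → -10 at step 7.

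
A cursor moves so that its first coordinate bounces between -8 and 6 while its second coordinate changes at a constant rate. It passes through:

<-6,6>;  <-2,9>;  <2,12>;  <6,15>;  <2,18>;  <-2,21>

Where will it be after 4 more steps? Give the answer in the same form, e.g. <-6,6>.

<2,33>

The first coordinate travels 4 per step and bounces off the walls at -8 and 6.
  step 6: -2 → -6
  step 7: -6 → -6
  step 8: -6 → -2
  step 9: -2 → 2
The second coordinate changes by +3 each step: at step 9 it is 33.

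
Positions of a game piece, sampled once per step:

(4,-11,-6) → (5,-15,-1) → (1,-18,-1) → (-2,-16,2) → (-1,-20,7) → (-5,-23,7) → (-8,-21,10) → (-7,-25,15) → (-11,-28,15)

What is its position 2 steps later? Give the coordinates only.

(-13,-30,23)

Differencing gives (+1,-4,+5), (-4,-3,+0), (-3,+2,+3), (+1,-4,+5), (-4,-3,+0), (-3,+2,+3), (+1,-4,+5), (-4,-3,+0). This is the pattern (+1,-4,+5), (-4,-3,+0), (-3,+2,+3) repeated.
step 9: apply (-3,+2,+3) → (-14,-26,18)
step 10: apply (+1,-4,+5) → (-13,-30,23)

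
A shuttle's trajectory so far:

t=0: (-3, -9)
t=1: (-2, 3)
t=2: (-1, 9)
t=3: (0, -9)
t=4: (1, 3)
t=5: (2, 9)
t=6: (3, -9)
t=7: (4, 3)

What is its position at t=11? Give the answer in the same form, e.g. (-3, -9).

(8, 9)

The first coordinate changes by +1 each step, so at step 11 it is -3 + 11·(1) = 8.
The second coordinate repeats the cycle [-9, 3, 9] with period 3; step 11 mod 3 = 2, giving 9.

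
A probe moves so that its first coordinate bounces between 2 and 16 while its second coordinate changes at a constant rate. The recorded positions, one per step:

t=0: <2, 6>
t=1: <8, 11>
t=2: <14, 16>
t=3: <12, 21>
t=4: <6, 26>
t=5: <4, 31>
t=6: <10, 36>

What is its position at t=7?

<16, 41>

The first coordinate travels 6 per step and bounces off the walls at 2 and 16.
  step 7: 10 → 16
The second coordinate changes by +5 each step: at step 7 it is 41.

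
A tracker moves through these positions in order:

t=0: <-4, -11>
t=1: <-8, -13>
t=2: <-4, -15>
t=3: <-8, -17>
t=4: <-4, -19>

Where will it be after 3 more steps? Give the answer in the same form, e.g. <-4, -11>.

The first coordinate repeats the cycle [-4, -8] with period 2; step 7 mod 2 = 1, giving -8.
The second coordinate changes by -2 each step, so at step 7 it is -11 + 7·(-2) = -25.

<-8, -25>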